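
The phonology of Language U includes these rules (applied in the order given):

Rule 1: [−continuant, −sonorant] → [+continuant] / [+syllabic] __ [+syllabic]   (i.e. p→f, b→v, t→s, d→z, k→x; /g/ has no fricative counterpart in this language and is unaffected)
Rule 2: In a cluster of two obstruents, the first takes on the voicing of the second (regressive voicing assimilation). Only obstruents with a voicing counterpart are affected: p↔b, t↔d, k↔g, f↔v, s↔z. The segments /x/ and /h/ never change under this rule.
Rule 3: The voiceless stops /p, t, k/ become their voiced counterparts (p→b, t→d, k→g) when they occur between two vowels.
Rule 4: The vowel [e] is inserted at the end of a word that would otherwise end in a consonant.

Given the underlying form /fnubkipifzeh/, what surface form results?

Rule 1 (intervocalic spirantization): /p/ is a stop between vowels /i/ and /i/, so it spirantizes to the fricative [f]. /fnubkipifzeh/ → fnubkififzeh.
Rule 2 (regressive voicing assimilation): /b/ precedes the voiceless obstruent /k/, so it devoices to [p] by assimilation. /f/ precedes the voiced obstruent /z/, so it voices to [v] by assimilation. /fnubkififzeh/ → fnupkifivzeh.
Rule 3 (intervocalic voicing): no segment meets the environment; /fnupkifivzeh/ is unchanged.
Rule 4 (final e-epenthesis): the form ends in the consonant /h/, so [e] is inserted word-finally. /fnupkifivzeh/ → fnupkifivzehe.

fnupkifivzehe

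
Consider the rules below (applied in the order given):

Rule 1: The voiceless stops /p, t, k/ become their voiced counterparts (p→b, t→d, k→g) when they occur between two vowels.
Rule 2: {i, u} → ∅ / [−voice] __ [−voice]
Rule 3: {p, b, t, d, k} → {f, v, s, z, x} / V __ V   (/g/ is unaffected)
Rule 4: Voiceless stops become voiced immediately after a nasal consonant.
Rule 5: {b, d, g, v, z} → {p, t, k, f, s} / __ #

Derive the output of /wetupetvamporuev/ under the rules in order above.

Rule 1 (intervocalic voicing): /t/ is a voiceless stop between vowels /e/ and /u/, so it voices to [d]. /p/ is a voiceless stop between vowels /u/ and /e/, so it voices to [b]. /wetupetvamporuev/ → wedubetvamporuev.
Rule 2 (high vowel syncope): no segment meets the environment; /wedubetvamporuev/ is unchanged.
Rule 3 (intervocalic spirantization): /d/ is a stop between vowels /e/ and /u/, so it spirantizes to the fricative [z]. /b/ is a stop between vowels /u/ and /e/, so it spirantizes to the fricative [v]. /wedubetvamporuev/ → wezuvetvamporuev.
Rule 4 (post-nasal voicing): /p/ is a voiceless stop immediately after the nasal /m/, so it voices to [b]. /wezuvetvamporuev/ → wezuvetvamboruev.
Rule 5 (final devoicing): /v/ is a voiced obstruent in word-final position, so it devoices to [f]. /wezuvetvamboruev/ → wezuvetvamboruef.

wezuvetvamboruef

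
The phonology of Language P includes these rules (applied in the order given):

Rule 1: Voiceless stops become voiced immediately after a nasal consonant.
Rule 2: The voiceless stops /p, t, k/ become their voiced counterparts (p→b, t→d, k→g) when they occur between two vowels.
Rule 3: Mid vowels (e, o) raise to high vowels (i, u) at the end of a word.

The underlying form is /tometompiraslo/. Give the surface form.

Rule 1 (post-nasal voicing): /p/ is a voiceless stop immediately after the nasal /m/, so it voices to [b]. /tometompiraslo/ → tometombiraslo.
Rule 2 (intervocalic voicing): /t/ is a voiceless stop between vowels /e/ and /o/, so it voices to [d]. /tometombiraslo/ → tomedombiraslo.
Rule 3 (final vowel raising): /o/ is a mid vowel in word-final position, so it raises to [u]. /tomedombiraslo/ → tomedombiraslu.

tomedombiraslu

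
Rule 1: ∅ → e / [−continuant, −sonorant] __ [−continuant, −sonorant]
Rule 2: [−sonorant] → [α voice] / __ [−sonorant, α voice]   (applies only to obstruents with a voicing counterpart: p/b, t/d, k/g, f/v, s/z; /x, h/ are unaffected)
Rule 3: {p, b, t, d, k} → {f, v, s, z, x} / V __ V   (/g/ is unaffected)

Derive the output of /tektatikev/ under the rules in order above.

Rule 1 (stop-cluster e-epenthesis): /k/ and /t/ form a stop–stop cluster, so [e] is inserted between them. /tektatikev/ → teketatikev.
Rule 2 (regressive voicing assimilation): no segment meets the environment; /teketatikev/ is unchanged.
Rule 3 (intervocalic spirantization): /k/ is a stop between vowels /e/ and /e/, so it spirantizes to the fricative [x]. /t/ is a stop between vowels /e/ and /a/, so it spirantizes to the fricative [s]. /t/ is a stop between vowels /a/ and /i/, so it spirantizes to the fricative [s]. /k/ is a stop between vowels /i/ and /e/, so it spirantizes to the fricative [x]. /teketatikev/ → texesasixev.

texesasixev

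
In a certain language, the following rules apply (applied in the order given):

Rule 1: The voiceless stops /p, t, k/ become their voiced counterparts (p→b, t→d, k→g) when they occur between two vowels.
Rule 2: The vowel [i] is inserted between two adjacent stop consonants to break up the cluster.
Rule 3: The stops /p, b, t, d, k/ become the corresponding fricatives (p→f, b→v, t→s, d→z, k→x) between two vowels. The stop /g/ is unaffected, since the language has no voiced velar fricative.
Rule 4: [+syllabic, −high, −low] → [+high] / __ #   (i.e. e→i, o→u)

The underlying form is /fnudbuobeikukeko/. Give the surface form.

Rule 1 (intervocalic voicing): /k/ is a voiceless stop between vowels /i/ and /u/, so it voices to [g]. /k/ is a voiceless stop between vowels /u/ and /e/, so it voices to [g]. /k/ is a voiceless stop between vowels /e/ and /o/, so it voices to [g]. /fnudbuobeikukeko/ → fnudbuobeigugego.
Rule 2 (stop-cluster i-epenthesis): /d/ and /b/ form a stop–stop cluster, so [i] is inserted between them. /fnudbuobeigugego/ → fnudibuobeigugego.
Rule 3 (intervocalic spirantization): /d/ is a stop between vowels /u/ and /i/, so it spirantizes to the fricative [z]. /b/ is a stop between vowels /i/ and /u/, so it spirantizes to the fricative [v]. /b/ is a stop between vowels /o/ and /e/, so it spirantizes to the fricative [v]. /fnudibuobeigugego/ → fnuzivuoveigugego.
Rule 4 (final vowel raising): /o/ is a mid vowel in word-final position, so it raises to [u]. /fnuzivuoveigugego/ → fnuzivuoveigugegu.

fnuzivuoveigugegu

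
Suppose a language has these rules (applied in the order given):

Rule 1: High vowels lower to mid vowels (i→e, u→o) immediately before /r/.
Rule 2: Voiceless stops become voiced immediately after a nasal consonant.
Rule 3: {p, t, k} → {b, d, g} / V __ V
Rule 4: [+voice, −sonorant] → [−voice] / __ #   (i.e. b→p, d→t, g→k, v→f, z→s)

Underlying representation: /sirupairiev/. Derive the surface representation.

Rule 1 (pre-rhotic lowering): /i/ is a high vowel immediately before /r/, so it lowers to [e]. /i/ is a high vowel immediately before /r/, so it lowers to [e]. /sirupairiev/ → serupaeriev.
Rule 2 (post-nasal voicing): no segment meets the environment; /serupaeriev/ is unchanged.
Rule 3 (intervocalic voicing): /p/ is a voiceless stop between vowels /u/ and /a/, so it voices to [b]. /serupaeriev/ → serubaeriev.
Rule 4 (final devoicing): /v/ is a voiced obstruent in word-final position, so it devoices to [f]. /serubaeriev/ → serubaerief.

serubaerief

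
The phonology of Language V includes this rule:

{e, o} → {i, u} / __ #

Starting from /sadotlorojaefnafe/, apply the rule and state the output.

sadotlorojaefnafi

/e/ is a mid vowel in word-final position, so it raises to [i].
Surface form: [sadotlorojaefnafi].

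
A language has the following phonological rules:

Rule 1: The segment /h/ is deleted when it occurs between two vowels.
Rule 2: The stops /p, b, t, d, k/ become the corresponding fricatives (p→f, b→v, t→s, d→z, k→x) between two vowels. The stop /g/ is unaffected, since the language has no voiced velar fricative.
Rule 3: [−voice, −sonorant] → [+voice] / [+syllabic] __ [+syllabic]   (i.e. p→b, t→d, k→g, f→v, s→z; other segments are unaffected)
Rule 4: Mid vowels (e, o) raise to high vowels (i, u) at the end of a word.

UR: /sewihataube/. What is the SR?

Rule 1 (intervocalic h-deletion): /h/ occurs between vowels /i/ and /a/, so it deletes. /sewihataube/ → sewiataube.
Rule 2 (intervocalic spirantization): /t/ is a stop between vowels /a/ and /a/, so it spirantizes to the fricative [s]. /b/ is a stop between vowels /u/ and /e/, so it spirantizes to the fricative [v]. /sewiataube/ → sewiasauve.
Rule 3 (intervocalic voicing): /s/ is a voiceless obstruent between vowels /a/ and /a/, so it voices to [z]. /sewiasauve/ → sewiazauve.
Rule 4 (final vowel raising): /e/ is a mid vowel in word-final position, so it raises to [i]. /sewiazauve/ → sewiazauvi.

sewiazauvi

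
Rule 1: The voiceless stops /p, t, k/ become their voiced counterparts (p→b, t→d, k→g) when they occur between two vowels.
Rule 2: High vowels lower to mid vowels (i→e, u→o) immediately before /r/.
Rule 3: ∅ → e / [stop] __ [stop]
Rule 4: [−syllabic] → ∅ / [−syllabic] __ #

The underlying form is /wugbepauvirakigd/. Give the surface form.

Rule 1 (intervocalic voicing): /p/ is a voiceless stop between vowels /e/ and /a/, so it voices to [b]. /k/ is a voiceless stop between vowels /a/ and /i/, so it voices to [g]. /wugbepauvirakigd/ → wugbebauviragigd.
Rule 2 (pre-rhotic lowering): /i/ is a high vowel immediately before /r/, so it lowers to [e]. /wugbebauviragigd/ → wugbebauveragigd.
Rule 3 (stop-cluster e-epenthesis): /g/ and /b/ form a stop–stop cluster, so [e] is inserted between them. /g/ and /d/ form a stop–stop cluster, so [e] is inserted between them. /wugbebauveragigd/ → wugebebauveragiged.
Rule 4 (final cluster simplification): no segment meets the environment; /wugebebauveragiged/ is unchanged.

wugebebauveragiged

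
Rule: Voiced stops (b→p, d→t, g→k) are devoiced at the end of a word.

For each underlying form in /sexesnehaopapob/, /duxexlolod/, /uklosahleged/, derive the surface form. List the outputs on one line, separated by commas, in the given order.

sexesnehaopapop, duxexlolot, uklosahleget

/sexesnehaopapob/: /b/ is a voiced stop in word-final position, so it devoices to [p]. → [sexesnehaopapop].
/duxexlolod/: /d/ is a voiced stop in word-final position, so it devoices to [t]. → [duxexlolot].
/uklosahleged/: /d/ is a voiced stop in word-final position, so it devoices to [t]. → [uklosahleget].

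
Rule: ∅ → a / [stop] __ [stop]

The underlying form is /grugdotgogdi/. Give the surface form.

/g/ and /d/ form a stop–stop cluster, so [a] is inserted between them.
/t/ and /g/ form a stop–stop cluster, so [a] is inserted between them.
/g/ and /d/ form a stop–stop cluster, so [a] is inserted between them.
Surface form: [grugadotagogadi].

grugadotagogadi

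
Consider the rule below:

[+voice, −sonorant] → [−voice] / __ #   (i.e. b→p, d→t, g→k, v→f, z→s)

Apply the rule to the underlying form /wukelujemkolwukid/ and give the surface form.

wukelujemkolwukit

/d/ is a voiced obstruent in word-final position, so it devoices to [t].
Surface form: [wukelujemkolwukit].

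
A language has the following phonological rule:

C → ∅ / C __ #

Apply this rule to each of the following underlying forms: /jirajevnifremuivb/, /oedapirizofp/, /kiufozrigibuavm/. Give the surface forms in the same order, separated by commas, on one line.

jirajevnifremuiv, oedapirizof, kiufozrigibuav

/jirajevnifremuivb/: /b/ is the second consonant of a word-final cluster /vb/, so it deletes. → [jirajevnifremuiv].
/oedapirizofp/: /p/ is the second consonant of a word-final cluster /fp/, so it deletes. → [oedapirizof].
/kiufozrigibuavm/: /m/ is the second consonant of a word-final cluster /vm/, so it deletes. → [kiufozrigibuav].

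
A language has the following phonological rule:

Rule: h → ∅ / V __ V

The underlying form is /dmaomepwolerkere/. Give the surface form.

No segment of /dmaomepwolerkere/ meets the structural description of the rule, so the form surfaces unchanged.

dmaomepwolerkere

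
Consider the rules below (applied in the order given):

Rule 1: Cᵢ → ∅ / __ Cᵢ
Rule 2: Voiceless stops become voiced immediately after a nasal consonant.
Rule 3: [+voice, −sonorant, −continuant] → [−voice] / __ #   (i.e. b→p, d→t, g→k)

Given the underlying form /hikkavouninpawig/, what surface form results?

Rule 1 (degemination): /kk/ is a geminate; the first /k/ deletes. /hikkavouninpawig/ → hikavouninpawig.
Rule 2 (post-nasal voicing): /p/ is a voiceless stop immediately after the nasal /n/, so it voices to [b]. /hikavouninpawig/ → hikavouninbawig.
Rule 3 (final devoicing): /g/ is a voiced stop in word-final position, so it devoices to [k]. /hikavouninbawig/ → hikavouninbawik.

hikavouninbawik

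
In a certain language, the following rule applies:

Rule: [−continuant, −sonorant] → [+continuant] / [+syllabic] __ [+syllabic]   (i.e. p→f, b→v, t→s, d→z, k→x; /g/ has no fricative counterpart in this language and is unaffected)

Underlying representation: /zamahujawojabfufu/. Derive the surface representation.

No segment of /zamahujawojabfufu/ meets the structural description of the rule, so the form surfaces unchanged.

zamahujawojabfufu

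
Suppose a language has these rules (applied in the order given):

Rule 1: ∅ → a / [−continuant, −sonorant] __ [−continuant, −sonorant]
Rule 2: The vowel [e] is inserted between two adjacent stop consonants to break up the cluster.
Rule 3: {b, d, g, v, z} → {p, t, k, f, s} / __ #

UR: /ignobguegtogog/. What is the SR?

ignobaguegatogok

Rule 1 (stop-cluster a-epenthesis): /b/ and /g/ form a stop–stop cluster, so [a] is inserted between them. /g/ and /t/ form a stop–stop cluster, so [a] is inserted between them. /ignobguegtogog/ → ignobaguegatogog.
Rule 2 (stop-cluster e-epenthesis): no segment meets the environment; /ignobaguegatogog/ is unchanged.
Rule 3 (final devoicing): /g/ is a voiced obstruent in word-final position, so it devoices to [k]. /ignobaguegatogog/ → ignobaguegatogok.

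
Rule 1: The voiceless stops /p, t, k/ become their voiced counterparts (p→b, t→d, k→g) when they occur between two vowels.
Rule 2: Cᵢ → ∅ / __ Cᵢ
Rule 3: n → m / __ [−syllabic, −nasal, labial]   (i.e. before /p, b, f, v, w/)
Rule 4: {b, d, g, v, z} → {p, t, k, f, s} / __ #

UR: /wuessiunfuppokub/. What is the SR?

wuesiumfupogup

Rule 1 (intervocalic voicing): /k/ is a voiceless stop between vowels /o/ and /u/, so it voices to [g]. /wuessiunfuppokub/ → wuessiunfuppogub.
Rule 2 (degemination): /ss/ is a geminate; the first /s/ deletes. /pp/ is a geminate; the first /p/ deletes. /wuessiunfuppogub/ → wuesiunfupogub.
Rule 3 (nasal place assimilation): /n/ precedes the labial consonant /f/, so it assimilates in place to [m]. /wuesiunfupogub/ → wuesiumfupogub.
Rule 4 (final devoicing): /b/ is a voiced obstruent in word-final position, so it devoices to [p]. /wuesiumfupogub/ → wuesiumfupogup.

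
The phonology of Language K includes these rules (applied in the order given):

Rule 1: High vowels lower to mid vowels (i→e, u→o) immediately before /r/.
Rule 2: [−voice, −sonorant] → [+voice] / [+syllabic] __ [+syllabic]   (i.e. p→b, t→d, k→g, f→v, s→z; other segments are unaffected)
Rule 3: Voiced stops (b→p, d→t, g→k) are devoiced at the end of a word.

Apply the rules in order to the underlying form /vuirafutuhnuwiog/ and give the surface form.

Rule 1 (pre-rhotic lowering): /i/ is a high vowel immediately before /r/, so it lowers to [e]. /vuirafutuhnuwiog/ → vuerafutuhnuwiog.
Rule 2 (intervocalic voicing): /f/ is a voiceless obstruent between vowels /a/ and /u/, so it voices to [v]. /t/ is a voiceless obstruent between vowels /u/ and /u/, so it voices to [d]. /vuerafutuhnuwiog/ → vueravuduhnuwiog.
Rule 3 (final devoicing): /g/ is a voiced stop in word-final position, so it devoices to [k]. /vueravuduhnuwiog/ → vueravuduhnuwiok.

vueravuduhnuwiok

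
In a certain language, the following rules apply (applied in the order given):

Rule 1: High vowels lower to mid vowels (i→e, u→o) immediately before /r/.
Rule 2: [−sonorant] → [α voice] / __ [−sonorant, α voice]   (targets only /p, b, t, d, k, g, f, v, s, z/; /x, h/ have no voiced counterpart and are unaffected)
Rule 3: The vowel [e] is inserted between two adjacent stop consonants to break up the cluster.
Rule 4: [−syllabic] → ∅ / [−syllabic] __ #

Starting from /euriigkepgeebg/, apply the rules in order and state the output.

eoriikekebegeebeg

Rule 1 (pre-rhotic lowering): /u/ is a high vowel immediately before /r/, so it lowers to [o]. /euriigkepgeebg/ → eoriigkepgeebg.
Rule 2 (regressive voicing assimilation): /g/ precedes the voiceless obstruent /k/, so it devoices to [k] by assimilation. /p/ precedes the voiced obstruent /g/, so it voices to [b] by assimilation. /eoriigkepgeebg/ → eoriikkebgeebg.
Rule 3 (stop-cluster e-epenthesis): /k/ and /k/ form a stop–stop cluster, so [e] is inserted between them. /b/ and /g/ form a stop–stop cluster, so [e] is inserted between them. /b/ and /g/ form a stop–stop cluster, so [e] is inserted between them. /eoriikkebgeebg/ → eoriikekebegeebeg.
Rule 4 (final cluster simplification): no segment meets the environment; /eoriikekebegeebeg/ is unchanged.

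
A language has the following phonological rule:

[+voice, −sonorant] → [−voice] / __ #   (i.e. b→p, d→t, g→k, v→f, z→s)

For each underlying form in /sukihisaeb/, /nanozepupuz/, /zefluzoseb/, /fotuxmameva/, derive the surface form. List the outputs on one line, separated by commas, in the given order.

/sukihisaeb/: /b/ is a voiced obstruent in word-final position, so it devoices to [p]. → [sukihisaep].
/nanozepupuz/: /z/ is a voiced obstruent in word-final position, so it devoices to [s]. → [nanozepupus].
/zefluzoseb/: /b/ is a voiced obstruent in word-final position, so it devoices to [p]. → [zefluzosep].
/fotuxmameva/: the rule's environment is not met; surfaces unchanged as [fotuxmameva].

sukihisaep, nanozepupus, zefluzosep, fotuxmameva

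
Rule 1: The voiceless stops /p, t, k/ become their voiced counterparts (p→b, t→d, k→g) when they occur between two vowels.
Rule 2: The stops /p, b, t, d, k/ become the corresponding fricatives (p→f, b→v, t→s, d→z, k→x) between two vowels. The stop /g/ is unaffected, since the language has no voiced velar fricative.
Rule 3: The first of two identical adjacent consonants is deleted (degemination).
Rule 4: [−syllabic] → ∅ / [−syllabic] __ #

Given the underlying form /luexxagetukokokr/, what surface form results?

Rule 1 (intervocalic voicing): /t/ is a voiceless stop between vowels /e/ and /u/, so it voices to [d]. /k/ is a voiceless stop between vowels /u/ and /o/, so it voices to [g]. /k/ is a voiceless stop between vowels /o/ and /o/, so it voices to [g]. /luexxagetukokokr/ → luexxagedugogokr.
Rule 2 (intervocalic spirantization): /d/ is a stop between vowels /e/ and /u/, so it spirantizes to the fricative [z]. /luexxagedugogokr/ → luexxagezugogokr.
Rule 3 (degemination): /xx/ is a geminate; the first /x/ deletes. /luexxagezugogokr/ → luexagezugogokr.
Rule 4 (final cluster simplification): /r/ is the second consonant of a word-final cluster /kr/, so it deletes. /luexagezugogokr/ → luexagezugogok.

luexagezugogok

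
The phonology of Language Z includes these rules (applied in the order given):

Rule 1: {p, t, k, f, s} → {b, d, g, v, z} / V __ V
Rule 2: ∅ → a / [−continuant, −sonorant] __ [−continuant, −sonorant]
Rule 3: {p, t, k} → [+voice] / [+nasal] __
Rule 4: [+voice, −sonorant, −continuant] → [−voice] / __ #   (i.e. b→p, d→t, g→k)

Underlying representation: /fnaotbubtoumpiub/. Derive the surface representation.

Rule 1 (intervocalic voicing): no segment meets the environment; /fnaotbubtoumpiub/ is unchanged.
Rule 2 (stop-cluster a-epenthesis): /t/ and /b/ form a stop–stop cluster, so [a] is inserted between them. /b/ and /t/ form a stop–stop cluster, so [a] is inserted between them. /fnaotbubtoumpiub/ → fnaotabubatoumpiub.
Rule 3 (post-nasal voicing): /p/ is a voiceless stop immediately after the nasal /m/, so it voices to [b]. /fnaotabubatoumpiub/ → fnaotabubatoumbiub.
Rule 4 (final devoicing): /b/ is a voiced stop in word-final position, so it devoices to [p]. /fnaotabubatoumbiub/ → fnaotabubatoumbiup.

fnaotabubatoumbiup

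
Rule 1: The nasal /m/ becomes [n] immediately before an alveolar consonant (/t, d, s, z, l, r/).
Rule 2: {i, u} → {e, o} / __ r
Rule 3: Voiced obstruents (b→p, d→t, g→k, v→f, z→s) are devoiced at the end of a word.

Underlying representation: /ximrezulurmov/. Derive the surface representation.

xinrezulormof

Rule 1 (nasal place assimilation): /m/ precedes the alveolar consonant /r/, so it assimilates in place to [n]. /ximrezulurmov/ → xinrezulurmov.
Rule 2 (pre-rhotic lowering): /u/ is a high vowel immediately before /r/, so it lowers to [o]. /xinrezulurmov/ → xinrezulormov.
Rule 3 (final devoicing): /v/ is a voiced obstruent in word-final position, so it devoices to [f]. /xinrezulormov/ → xinrezulormof.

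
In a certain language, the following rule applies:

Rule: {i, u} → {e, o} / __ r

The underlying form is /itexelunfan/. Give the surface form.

No segment of /itexelunfan/ meets the structural description of the rule, so the form surfaces unchanged.

itexelunfan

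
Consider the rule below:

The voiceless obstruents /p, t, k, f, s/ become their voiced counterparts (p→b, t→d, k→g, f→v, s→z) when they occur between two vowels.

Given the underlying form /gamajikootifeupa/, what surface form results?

gamajigoodiveuba

/k/ is a voiceless obstruent between vowels /i/ and /o/, so it voices to [g].
/t/ is a voiceless obstruent between vowels /o/ and /i/, so it voices to [d].
/f/ is a voiceless obstruent between vowels /i/ and /e/, so it voices to [v].
/p/ is a voiceless obstruent between vowels /u/ and /a/, so it voices to [b].
Surface form: [gamajigoodiveuba].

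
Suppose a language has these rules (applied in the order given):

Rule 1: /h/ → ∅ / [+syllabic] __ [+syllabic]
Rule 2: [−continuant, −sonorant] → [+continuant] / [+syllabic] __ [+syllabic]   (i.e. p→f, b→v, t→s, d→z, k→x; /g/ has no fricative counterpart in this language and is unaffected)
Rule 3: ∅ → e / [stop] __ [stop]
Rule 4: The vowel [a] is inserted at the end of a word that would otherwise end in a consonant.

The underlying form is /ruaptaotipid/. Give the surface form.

ruapetaosifida

Rule 1 (intervocalic h-deletion): no segment meets the environment; /ruaptaotipid/ is unchanged.
Rule 2 (intervocalic spirantization): /t/ is a stop between vowels /o/ and /i/, so it spirantizes to the fricative [s]. /p/ is a stop between vowels /i/ and /i/, so it spirantizes to the fricative [f]. /ruaptaotipid/ → ruaptaosifid.
Rule 3 (stop-cluster e-epenthesis): /p/ and /t/ form a stop–stop cluster, so [e] is inserted between them. /ruaptaosifid/ → ruapetaosifid.
Rule 4 (final a-epenthesis): the form ends in the consonant /d/, so [a] is inserted word-finally. /ruapetaosifid/ → ruapetaosifida.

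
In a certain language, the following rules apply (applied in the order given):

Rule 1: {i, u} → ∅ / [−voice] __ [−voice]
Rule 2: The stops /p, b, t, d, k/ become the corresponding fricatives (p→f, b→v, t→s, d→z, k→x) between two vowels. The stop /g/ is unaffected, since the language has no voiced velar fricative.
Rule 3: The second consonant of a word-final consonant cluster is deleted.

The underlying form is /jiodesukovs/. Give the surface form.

jiozeskov

Rule 1 (high vowel syncope): /u/ is a high vowel flanked by voiceless consonants /s/ and /k/, so it deletes. /jiodesukovs/ → jiodeskovs.
Rule 2 (intervocalic spirantization): /d/ is a stop between vowels /o/ and /e/, so it spirantizes to the fricative [z]. /jiodeskovs/ → jiozeskovs.
Rule 3 (final cluster simplification): /s/ is the second consonant of a word-final cluster /vs/, so it deletes. /jiozeskovs/ → jiozeskov.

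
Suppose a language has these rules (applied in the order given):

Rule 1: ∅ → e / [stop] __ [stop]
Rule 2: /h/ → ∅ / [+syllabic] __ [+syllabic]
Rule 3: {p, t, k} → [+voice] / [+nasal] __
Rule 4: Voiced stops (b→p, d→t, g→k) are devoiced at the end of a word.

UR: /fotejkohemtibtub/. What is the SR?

fotejkoemdibetup

Rule 1 (stop-cluster e-epenthesis): /b/ and /t/ form a stop–stop cluster, so [e] is inserted between them. /fotejkohemtibtub/ → fotejkohemtibetub.
Rule 2 (intervocalic h-deletion): /h/ occurs between vowels /o/ and /e/, so it deletes. /fotejkohemtibetub/ → fotejkoemtibetub.
Rule 3 (post-nasal voicing): /t/ is a voiceless stop immediately after the nasal /m/, so it voices to [d]. /fotejkoemtibetub/ → fotejkoemdibetub.
Rule 4 (final devoicing): /b/ is a voiced stop in word-final position, so it devoices to [p]. /fotejkoemdibetub/ → fotejkoemdibetup.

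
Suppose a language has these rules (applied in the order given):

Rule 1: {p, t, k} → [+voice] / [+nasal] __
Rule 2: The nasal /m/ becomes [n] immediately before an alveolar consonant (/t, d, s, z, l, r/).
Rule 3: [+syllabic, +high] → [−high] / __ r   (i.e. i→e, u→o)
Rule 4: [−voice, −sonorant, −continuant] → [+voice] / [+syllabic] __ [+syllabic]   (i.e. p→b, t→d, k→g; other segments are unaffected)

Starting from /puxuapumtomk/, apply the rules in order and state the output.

puxuabundomg

Rule 1 (post-nasal voicing): /t/ is a voiceless stop immediately after the nasal /m/, so it voices to [d]. /k/ is a voiceless stop immediately after the nasal /m/, so it voices to [g]. /puxuapumtomk/ → puxuapumdomg.
Rule 2 (nasal place assimilation): /m/ precedes the alveolar consonant /d/, so it assimilates in place to [n]. /puxuapumdomg/ → puxuapundomg.
Rule 3 (pre-rhotic lowering): no segment meets the environment; /puxuapundomg/ is unchanged.
Rule 4 (intervocalic voicing): /p/ is a voiceless stop between vowels /a/ and /u/, so it voices to [b]. /puxuapundomg/ → puxuabundomg.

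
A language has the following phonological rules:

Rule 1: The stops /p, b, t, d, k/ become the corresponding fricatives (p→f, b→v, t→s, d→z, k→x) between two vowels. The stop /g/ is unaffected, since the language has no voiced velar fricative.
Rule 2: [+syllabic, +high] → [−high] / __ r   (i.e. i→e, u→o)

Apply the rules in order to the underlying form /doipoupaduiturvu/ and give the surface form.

doifoufazuisorvu

Rule 1 (intervocalic spirantization): /p/ is a stop between vowels /i/ and /o/, so it spirantizes to the fricative [f]. /p/ is a stop between vowels /u/ and /a/, so it spirantizes to the fricative [f]. /d/ is a stop between vowels /a/ and /u/, so it spirantizes to the fricative [z]. /t/ is a stop between vowels /i/ and /u/, so it spirantizes to the fricative [s]. /doipoupaduiturvu/ → doifoufazuisurvu.
Rule 2 (pre-rhotic lowering): /u/ is a high vowel immediately before /r/, so it lowers to [o]. /doifoufazuisurvu/ → doifoufazuisorvu.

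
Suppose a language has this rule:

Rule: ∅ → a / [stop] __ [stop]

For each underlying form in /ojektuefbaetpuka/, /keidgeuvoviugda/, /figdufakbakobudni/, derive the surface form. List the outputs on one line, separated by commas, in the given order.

ojekatuefbaetapuka, keidageuvoviugada, figadufakabakobudni

/ojektuefbaetpuka/: /k/ and /t/ form a stop–stop cluster, so [a] is inserted between them. /t/ and /p/ form a stop–stop cluster, so [a] is inserted between them. → [ojekatuefbaetapuka].
/keidgeuvoviugda/: /d/ and /g/ form a stop–stop cluster, so [a] is inserted between them. /g/ and /d/ form a stop–stop cluster, so [a] is inserted between them. → [keidageuvoviugada].
/figdufakbakobudni/: /g/ and /d/ form a stop–stop cluster, so [a] is inserted between them. /k/ and /b/ form a stop–stop cluster, so [a] is inserted between them. → [figadufakabakobudni].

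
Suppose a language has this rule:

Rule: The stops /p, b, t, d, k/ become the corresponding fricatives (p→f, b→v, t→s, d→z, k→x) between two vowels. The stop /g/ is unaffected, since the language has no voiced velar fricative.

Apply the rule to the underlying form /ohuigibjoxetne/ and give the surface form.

No segment of /ohuigibjoxetne/ meets the structural description of the rule, so the form surfaces unchanged.

ohuigibjoxetne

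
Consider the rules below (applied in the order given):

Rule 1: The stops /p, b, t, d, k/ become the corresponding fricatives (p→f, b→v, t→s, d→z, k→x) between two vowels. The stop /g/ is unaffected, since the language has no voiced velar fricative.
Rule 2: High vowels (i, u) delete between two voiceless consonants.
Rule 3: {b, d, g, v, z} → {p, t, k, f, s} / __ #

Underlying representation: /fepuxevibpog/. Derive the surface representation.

fefxevibpok

Rule 1 (intervocalic spirantization): /p/ is a stop between vowels /e/ and /u/, so it spirantizes to the fricative [f]. /fepuxevibpog/ → fefuxevibpog.
Rule 2 (high vowel syncope): /u/ is a high vowel flanked by voiceless consonants /f/ and /x/, so it deletes. /fefuxevibpog/ → fefxevibpog.
Rule 3 (final devoicing): /g/ is a voiced obstruent in word-final position, so it devoices to [k]. /fefxevibpog/ → fefxevibpok.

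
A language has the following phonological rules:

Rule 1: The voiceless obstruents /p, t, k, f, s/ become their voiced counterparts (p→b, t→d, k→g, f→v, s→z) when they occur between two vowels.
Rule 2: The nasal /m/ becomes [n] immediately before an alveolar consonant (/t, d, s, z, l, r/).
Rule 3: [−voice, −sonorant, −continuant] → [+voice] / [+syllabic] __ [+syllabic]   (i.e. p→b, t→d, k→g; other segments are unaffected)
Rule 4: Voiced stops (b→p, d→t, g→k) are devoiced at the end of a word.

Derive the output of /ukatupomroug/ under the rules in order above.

Rule 1 (intervocalic voicing): /k/ is a voiceless obstruent between vowels /u/ and /a/, so it voices to [g]. /t/ is a voiceless obstruent between vowels /a/ and /u/, so it voices to [d]. /p/ is a voiceless obstruent between vowels /u/ and /o/, so it voices to [b]. /ukatupomroug/ → ugadubomroug.
Rule 2 (nasal place assimilation): /m/ precedes the alveolar consonant /r/, so it assimilates in place to [n]. /ugadubomroug/ → ugadubonroug.
Rule 3 (intervocalic voicing): no segment meets the environment; /ugadubonroug/ is unchanged.
Rule 4 (final devoicing): /g/ is a voiced stop in word-final position, so it devoices to [k]. /ugadubonroug/ → ugadubonrouk.

ugadubonrouk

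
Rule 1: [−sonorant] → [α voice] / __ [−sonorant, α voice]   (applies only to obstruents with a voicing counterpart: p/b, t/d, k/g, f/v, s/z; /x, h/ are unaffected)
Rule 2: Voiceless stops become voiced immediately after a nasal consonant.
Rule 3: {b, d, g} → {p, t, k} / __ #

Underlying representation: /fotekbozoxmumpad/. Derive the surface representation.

Rule 1 (regressive voicing assimilation): /k/ precedes the voiced obstruent /b/, so it voices to [g] by assimilation. /fotekbozoxmumpad/ → fotegbozoxmumpad.
Rule 2 (post-nasal voicing): /p/ is a voiceless stop immediately after the nasal /m/, so it voices to [b]. /fotegbozoxmumpad/ → fotegbozoxmumbad.
Rule 3 (final devoicing): /d/ is a voiced stop in word-final position, so it devoices to [t]. /fotegbozoxmumbad/ → fotegbozoxmumbat.

fotegbozoxmumbat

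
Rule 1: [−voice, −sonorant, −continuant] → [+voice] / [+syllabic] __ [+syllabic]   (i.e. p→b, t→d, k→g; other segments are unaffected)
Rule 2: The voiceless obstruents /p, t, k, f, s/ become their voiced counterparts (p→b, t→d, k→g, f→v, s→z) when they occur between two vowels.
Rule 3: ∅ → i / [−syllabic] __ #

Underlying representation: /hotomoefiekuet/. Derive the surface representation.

Rule 1 (intervocalic voicing): /t/ is a voiceless stop between vowels /o/ and /o/, so it voices to [d]. /k/ is a voiceless stop between vowels /e/ and /u/, so it voices to [g]. /hotomoefiekuet/ → hodomoefieguet.
Rule 2 (intervocalic voicing): /f/ is a voiceless obstruent between vowels /e/ and /i/, so it voices to [v]. /hodomoefieguet/ → hodomoevieguet.
Rule 3 (final i-epenthesis): the form ends in the consonant /t/, so [i] is inserted word-finally. /hodomoevieguet/ → hodomoeviegueti.

hodomoeviegueti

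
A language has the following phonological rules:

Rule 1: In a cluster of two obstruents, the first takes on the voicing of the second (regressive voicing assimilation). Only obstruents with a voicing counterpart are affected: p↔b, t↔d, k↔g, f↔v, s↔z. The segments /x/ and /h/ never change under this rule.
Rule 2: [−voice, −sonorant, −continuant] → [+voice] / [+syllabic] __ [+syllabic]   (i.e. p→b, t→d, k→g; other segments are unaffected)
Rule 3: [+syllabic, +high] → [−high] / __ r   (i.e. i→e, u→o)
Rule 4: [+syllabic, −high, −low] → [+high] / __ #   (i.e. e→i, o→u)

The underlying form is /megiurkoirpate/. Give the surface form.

megiorkoerpadi

Rule 1 (regressive voicing assimilation): no segment meets the environment; /megiurkoirpate/ is unchanged.
Rule 2 (intervocalic voicing): /t/ is a voiceless stop between vowels /a/ and /e/, so it voices to [d]. /megiurkoirpate/ → megiurkoirpade.
Rule 3 (pre-rhotic lowering): /u/ is a high vowel immediately before /r/, so it lowers to [o]. /i/ is a high vowel immediately before /r/, so it lowers to [e]. /megiurkoirpade/ → megiorkoerpade.
Rule 4 (final vowel raising): /e/ is a mid vowel in word-final position, so it raises to [i]. /megiorkoerpade/ → megiorkoerpadi.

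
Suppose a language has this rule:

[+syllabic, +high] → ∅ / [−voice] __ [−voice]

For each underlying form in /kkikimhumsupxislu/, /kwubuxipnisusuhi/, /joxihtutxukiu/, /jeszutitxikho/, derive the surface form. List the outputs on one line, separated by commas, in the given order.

kkkimhumspxslu, kwubuxpnisshi, joxhttxkiu, jeszuttxkho

/kkikimhumsupxislu/: /i/ is a high vowel flanked by voiceless consonants /k/ and /k/, so it deletes. /u/ is a high vowel flanked by voiceless consonants /s/ and /p/, so it deletes. /i/ is a high vowel flanked by voiceless consonants /x/ and /s/, so it deletes. → [kkkimhumspxslu].
/kwubuxipnisusuhi/: /i/ is a high vowel flanked by voiceless consonants /x/ and /p/, so it deletes. /u/ is a high vowel flanked by voiceless consonants /s/ and /s/, so it deletes. /u/ is a high vowel flanked by voiceless consonants /s/ and /h/, so it deletes. → [kwubuxpnisshi].
/joxihtutxukiu/: /i/ is a high vowel flanked by voiceless consonants /x/ and /h/, so it deletes. /u/ is a high vowel flanked by voiceless consonants /t/ and /t/, so it deletes. /u/ is a high vowel flanked by voiceless consonants /x/ and /k/, so it deletes. → [joxhttxkiu].
/jeszutitxikho/: /i/ is a high vowel flanked by voiceless consonants /t/ and /t/, so it deletes. /i/ is a high vowel flanked by voiceless consonants /x/ and /k/, so it deletes. → [jeszuttxkho].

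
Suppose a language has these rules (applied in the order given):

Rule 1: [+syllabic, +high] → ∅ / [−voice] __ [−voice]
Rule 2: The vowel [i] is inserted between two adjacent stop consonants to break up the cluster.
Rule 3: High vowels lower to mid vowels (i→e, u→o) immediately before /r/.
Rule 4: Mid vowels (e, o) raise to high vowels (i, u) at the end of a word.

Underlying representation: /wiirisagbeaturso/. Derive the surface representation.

wierisagibeatorsu

Rule 1 (high vowel syncope): no segment meets the environment; /wiirisagbeaturso/ is unchanged.
Rule 2 (stop-cluster i-epenthesis): /g/ and /b/ form a stop–stop cluster, so [i] is inserted between them. /wiirisagbeaturso/ → wiirisagibeaturso.
Rule 3 (pre-rhotic lowering): /i/ is a high vowel immediately before /r/, so it lowers to [e]. /u/ is a high vowel immediately before /r/, so it lowers to [o]. /wiirisagibeaturso/ → wierisagibeatorso.
Rule 4 (final vowel raising): /o/ is a mid vowel in word-final position, so it raises to [u]. /wierisagibeatorso/ → wierisagibeatorsu.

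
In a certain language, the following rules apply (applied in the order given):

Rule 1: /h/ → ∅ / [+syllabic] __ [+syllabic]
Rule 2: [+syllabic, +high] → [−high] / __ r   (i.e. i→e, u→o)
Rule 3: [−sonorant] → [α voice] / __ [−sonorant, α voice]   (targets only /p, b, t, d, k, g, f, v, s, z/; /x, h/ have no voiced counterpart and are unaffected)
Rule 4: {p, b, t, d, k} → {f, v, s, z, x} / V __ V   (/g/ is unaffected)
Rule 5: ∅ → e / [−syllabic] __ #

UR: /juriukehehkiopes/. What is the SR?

joriuxeehkiofese

Rule 1 (intervocalic h-deletion): /h/ occurs between vowels /e/ and /e/, so it deletes. /juriukehehkiopes/ → juriukeehkiopes.
Rule 2 (pre-rhotic lowering): /u/ is a high vowel immediately before /r/, so it lowers to [o]. /juriukeehkiopes/ → joriukeehkiopes.
Rule 3 (regressive voicing assimilation): no segment meets the environment; /joriukeehkiopes/ is unchanged.
Rule 4 (intervocalic spirantization): /k/ is a stop between vowels /u/ and /e/, so it spirantizes to the fricative [x]. /p/ is a stop between vowels /o/ and /e/, so it spirantizes to the fricative [f]. /joriukeehkiopes/ → joriuxeehkiofes.
Rule 5 (final e-epenthesis): the form ends in the consonant /s/, so [e] is inserted word-finally. /joriuxeehkiofes/ → joriuxeehkiofese.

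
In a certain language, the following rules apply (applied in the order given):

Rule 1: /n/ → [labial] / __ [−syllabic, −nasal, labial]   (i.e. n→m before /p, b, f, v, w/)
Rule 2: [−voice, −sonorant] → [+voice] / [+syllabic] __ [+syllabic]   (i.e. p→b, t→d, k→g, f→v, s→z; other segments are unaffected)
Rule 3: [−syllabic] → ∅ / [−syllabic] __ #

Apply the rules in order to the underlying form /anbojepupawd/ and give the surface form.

ambojebubaw

Rule 1 (nasal place assimilation): /n/ precedes the labial consonant /b/, so it assimilates in place to [m]. /anbojepupawd/ → ambojepupawd.
Rule 2 (intervocalic voicing): /p/ is a voiceless obstruent between vowels /e/ and /u/, so it voices to [b]. /p/ is a voiceless obstruent between vowels /u/ and /a/, so it voices to [b]. /ambojepupawd/ → ambojebubawd.
Rule 3 (final cluster simplification): /d/ is the second consonant of a word-final cluster /wd/, so it deletes. /ambojebubawd/ → ambojebubaw.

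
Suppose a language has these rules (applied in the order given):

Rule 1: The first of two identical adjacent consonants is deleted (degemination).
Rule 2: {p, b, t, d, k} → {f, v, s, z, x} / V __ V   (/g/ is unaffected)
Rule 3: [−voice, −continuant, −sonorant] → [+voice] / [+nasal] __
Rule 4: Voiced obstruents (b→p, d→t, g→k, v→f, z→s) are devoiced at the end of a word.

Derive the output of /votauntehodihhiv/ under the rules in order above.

vosaundehozihif

Rule 1 (degemination): /hh/ is a geminate; the first /h/ deletes. /votauntehodihhiv/ → votauntehodihiv.
Rule 2 (intervocalic spirantization): /t/ is a stop between vowels /o/ and /a/, so it spirantizes to the fricative [s]. /d/ is a stop between vowels /o/ and /i/, so it spirantizes to the fricative [z]. /votauntehodihiv/ → vosauntehozihiv.
Rule 3 (post-nasal voicing): /t/ is a voiceless stop immediately after the nasal /n/, so it voices to [d]. /vosauntehozihiv/ → vosaundehozihiv.
Rule 4 (final devoicing): /v/ is a voiced obstruent in word-final position, so it devoices to [f]. /vosaundehozihiv/ → vosaundehozihif.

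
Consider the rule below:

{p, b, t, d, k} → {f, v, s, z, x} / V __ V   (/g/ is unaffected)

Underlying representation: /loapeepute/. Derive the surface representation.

loafeefuse

/p/ is a stop between vowels /a/ and /e/, so it spirantizes to the fricative [f].
/p/ is a stop between vowels /e/ and /u/, so it spirantizes to the fricative [f].
/t/ is a stop between vowels /u/ and /e/, so it spirantizes to the fricative [s].
Surface form: [loafeefuse].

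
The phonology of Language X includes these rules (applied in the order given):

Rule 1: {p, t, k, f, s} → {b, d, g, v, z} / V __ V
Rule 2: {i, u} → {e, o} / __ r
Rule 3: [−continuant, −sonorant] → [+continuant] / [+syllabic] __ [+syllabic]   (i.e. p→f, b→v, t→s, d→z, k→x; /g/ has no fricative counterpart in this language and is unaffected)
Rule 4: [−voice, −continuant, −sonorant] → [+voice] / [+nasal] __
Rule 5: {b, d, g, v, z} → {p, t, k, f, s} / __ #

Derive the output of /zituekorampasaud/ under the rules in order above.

Rule 1 (intervocalic voicing): /t/ is a voiceless obstruent between vowels /i/ and /u/, so it voices to [d]. /k/ is a voiceless obstruent between vowels /e/ and /o/, so it voices to [g]. /s/ is a voiceless obstruent between vowels /a/ and /a/, so it voices to [z]. /zituekorampasaud/ → ziduegorampazaud.
Rule 2 (pre-rhotic lowering): no segment meets the environment; /ziduegorampazaud/ is unchanged.
Rule 3 (intervocalic spirantization): /d/ is a stop between vowels /i/ and /u/, so it spirantizes to the fricative [z]. /ziduegorampazaud/ → zizuegorampazaud.
Rule 4 (post-nasal voicing): /p/ is a voiceless stop immediately after the nasal /m/, so it voices to [b]. /zizuegorampazaud/ → zizuegorambazaud.
Rule 5 (final devoicing): /d/ is a voiced obstruent in word-final position, so it devoices to [t]. /zizuegorambazaud/ → zizuegorambazaut.

zizuegorambazaut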